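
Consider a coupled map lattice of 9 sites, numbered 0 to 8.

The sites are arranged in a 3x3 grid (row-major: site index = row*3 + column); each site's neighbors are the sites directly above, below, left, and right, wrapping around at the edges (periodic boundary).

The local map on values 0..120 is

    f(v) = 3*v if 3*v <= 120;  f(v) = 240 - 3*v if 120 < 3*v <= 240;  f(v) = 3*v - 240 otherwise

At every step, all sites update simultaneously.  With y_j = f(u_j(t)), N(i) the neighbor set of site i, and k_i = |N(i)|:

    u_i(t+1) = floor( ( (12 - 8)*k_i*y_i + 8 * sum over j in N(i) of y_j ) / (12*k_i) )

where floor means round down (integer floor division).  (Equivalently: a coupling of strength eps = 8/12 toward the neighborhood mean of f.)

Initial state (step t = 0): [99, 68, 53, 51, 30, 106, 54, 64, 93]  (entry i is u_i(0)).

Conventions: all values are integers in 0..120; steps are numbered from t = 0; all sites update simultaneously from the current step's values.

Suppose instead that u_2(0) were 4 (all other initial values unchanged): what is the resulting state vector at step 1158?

Simulating step by step:
t=0: [99, 68, 4, 51, 30, 106, 54, 64, 93]
t=1: [54, 46, 39, 79, 71, 64, 64, 56, 49]
t=2: [71, 83, 92, 34, 46, 56, 57, 69, 78]
t=3: [45, 36, 31, 79, 70, 65, 51, 42, 37]
t=4: [83, 93, 92, 45, 55, 54, 84, 94, 93]
t=5: [35, 40, 39, 64, 69, 68, 36, 41, 41]
t=6: [100, 102, 102, 63, 64, 64, 100, 102, 102]
t=7: [60, 62, 62, 53, 54, 54, 60, 62, 62]
t=8: [61, 59, 59, 73, 70, 70, 61, 59, 59]
t=9: [53, 56, 56, 36, 39, 39, 53, 56, 56]
t=10: [82, 81, 81, 102, 100, 100, 82, 81, 81]
t=11: [15, 13, 13, 44, 42, 42, 15, 13, 13]
t=12: [53, 52, 52, 89, 88, 88, 53, 52, 52]
t=13: [73, 73, 73, 44, 44, 44, 73, 73, 73]
t=14: [35, 35, 35, 79, 79, 79, 35, 35, 35]
t=15: [88, 88, 88, 37, 37, 37, 88, 88, 88]
t=16: [38, 38, 38, 82, 82, 82, 38, 38, 38]
t=17: [96, 96, 96, 42, 42, 42, 96, 96, 96]
t=18: [59, 59, 59, 92, 92, 92, 59, 59, 59]
t=19: [58, 58, 58, 45, 45, 45, 58, 58, 58]
t=20: [72, 72, 72, 92, 92, 92, 72, 72, 72]
t=21: [26, 26, 26, 32, 32, 32, 26, 26, 26]
t=22: [81, 81, 81, 90, 90, 90, 81, 81, 81]
t=23: [7, 7, 7, 21, 21, 21, 7, 7, 7]
t=24: [28, 28, 28, 49, 49, 49, 28, 28, 28]
t=25: [85, 85, 85, 90, 90, 90, 85, 85, 85]
t=26: [17, 17, 17, 25, 25, 25, 17, 17, 17]
t=27: [55, 55, 55, 67, 67, 67, 55, 55, 55]
t=28: [69, 69, 69, 51, 51, 51, 69, 69, 69]
t=29: [42, 42, 42, 69, 69, 69, 42, 42, 42]
t=30: [100, 100, 100, 60, 60, 60, 100, 100, 100]
t=31: [60, 60, 60, 60, 60, 60, 60, 60, 60]
t=32: [60, 60, 60, 60, 60, 60, 60, 60, 60]

Answer: [60, 60, 60, 60, 60, 60, 60, 60, 60]
Key observation: The state at step 31, [60, 60, 60, 60, 60, 60, 60, 60, 60], reappears at step 32: the system is in a cycle of period 1 from step 31 on.  Therefore the state at step 1158 equals the state at step 31 + ((1158 - 31) mod 1) = 31, which is [60, 60, 60, 60, 60, 60, 60, 60, 60].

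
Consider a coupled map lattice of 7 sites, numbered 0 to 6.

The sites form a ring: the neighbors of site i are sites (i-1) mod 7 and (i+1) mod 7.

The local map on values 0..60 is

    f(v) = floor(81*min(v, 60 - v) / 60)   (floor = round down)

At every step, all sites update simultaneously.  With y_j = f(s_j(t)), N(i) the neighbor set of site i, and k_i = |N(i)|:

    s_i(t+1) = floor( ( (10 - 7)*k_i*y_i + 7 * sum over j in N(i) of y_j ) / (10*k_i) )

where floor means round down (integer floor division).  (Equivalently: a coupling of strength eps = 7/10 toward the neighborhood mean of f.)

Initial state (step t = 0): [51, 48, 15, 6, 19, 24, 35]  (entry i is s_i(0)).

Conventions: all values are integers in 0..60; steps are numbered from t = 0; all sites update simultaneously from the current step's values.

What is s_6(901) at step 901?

Simulating step by step:
t=0: [51, 48, 15, 6, 19, 24, 35]
t=1: [20, 16, 14, 18, 21, 29, 25]
t=2: [27, 22, 21, 23, 30, 33, 33]
t=3: [33, 31, 29, 33, 35, 37, 36]
t=4: [35, 37, 37, 36, 33, 32, 33]
t=5: [33, 31, 31, 33, 34, 36, 35]
t=6: [36, 37, 37, 36, 34, 33, 33]
t=7: [33, 31, 31, 32, 34, 35, 34]
t=8: [36, 37, 38, 37, 35, 34, 34]
t=9: [32, 30, 30, 31, 33, 34, 33]
t=10: [37, 38, 39, 38, 36, 35, 36]
t=11: [30, 29, 28, 29, 31, 32, 32]
t=12: [38, 38, 38, 38, 38, 37, 38]
t=13: [29, 29, 29, 29, 29, 29, 29]
t=14: [39, 39, 39, 39, 39, 39, 39]
t=15: [28, 28, 28, 28, 28, 28, 28]
t=16: [37, 37, 37, 37, 37, 37, 37]
t=17: [31, 31, 31, 31, 31, 31, 31]
t=18: [39, 39, 39, 39, 39, 39, 39]

Answer: s_6(901) = 31
Key observation: The state at step 14, [39, 39, 39, 39, 39, 39, 39], reappears at step 18: the system is in a cycle of period 4 from step 14 on.  Therefore the state at step 901 equals the state at step 14 + ((901 - 14) mod 4) = 17, which is [31, 31, 31, 31, 31, 31, 31].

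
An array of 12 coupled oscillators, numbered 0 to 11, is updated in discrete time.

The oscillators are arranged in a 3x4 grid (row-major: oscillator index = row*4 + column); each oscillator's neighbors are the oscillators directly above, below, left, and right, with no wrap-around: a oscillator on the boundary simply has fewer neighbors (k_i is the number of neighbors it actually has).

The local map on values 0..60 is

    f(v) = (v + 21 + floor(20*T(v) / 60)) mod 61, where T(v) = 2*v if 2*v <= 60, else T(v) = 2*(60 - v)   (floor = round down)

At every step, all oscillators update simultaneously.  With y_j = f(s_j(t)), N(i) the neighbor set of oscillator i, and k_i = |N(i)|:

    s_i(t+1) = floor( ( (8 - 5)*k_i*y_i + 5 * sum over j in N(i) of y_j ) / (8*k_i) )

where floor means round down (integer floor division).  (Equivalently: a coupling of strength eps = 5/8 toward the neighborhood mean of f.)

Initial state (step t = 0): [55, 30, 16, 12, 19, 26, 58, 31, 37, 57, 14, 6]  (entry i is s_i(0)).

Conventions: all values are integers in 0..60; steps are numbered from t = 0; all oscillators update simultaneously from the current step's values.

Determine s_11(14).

Answer: s_11(14) = 44

Derivation:
t=0: [55, 30, 16, 12, 19, 26, 58, 31, 37, 57, 14, 6]
t=1: [26, 17, 32, 33, 26, 16, 23, 22, 26, 19, 30, 28]
t=2: [17, 30, 28, 25, 12, 43, 41, 37, 18, 32, 28, 23]
t=3: [34, 18, 7, 6, 39, 16, 10, 19, 35, 18, 19, 27]
t=4: [24, 37, 36, 37, 19, 41, 42, 34, 24, 42, 38, 34]
t=5: [20, 9, 12, 11, 22, 19, 12, 11, 20, 10, 12, 11]
t=6: [49, 44, 39, 39, 54, 46, 42, 39, 49, 44, 39, 39]
t=7: [16, 14, 13, 13, 16, 15, 13, 13, 16, 14, 13, 13]
t=8: [46, 44, 42, 42, 46, 44, 42, 42, 46, 44, 42, 42]
t=9: [14, 14, 14, 14, 14, 14, 14, 14, 14, 14, 14, 14]
t=10: [44, 44, 44, 44, 44, 44, 44, 44, 44, 44, 44, 44]
t=11: [14, 14, 14, 14, 14, 14, 14, 14, 14, 14, 14, 14]
t=12: [44, 44, 44, 44, 44, 44, 44, 44, 44, 44, 44, 44]
t=13: [14, 14, 14, 14, 14, 14, 14, 14, 14, 14, 14, 14]
t=14: [44, 44, 44, 44, 44, 44, 44, 44, 44, 44, 44, 44]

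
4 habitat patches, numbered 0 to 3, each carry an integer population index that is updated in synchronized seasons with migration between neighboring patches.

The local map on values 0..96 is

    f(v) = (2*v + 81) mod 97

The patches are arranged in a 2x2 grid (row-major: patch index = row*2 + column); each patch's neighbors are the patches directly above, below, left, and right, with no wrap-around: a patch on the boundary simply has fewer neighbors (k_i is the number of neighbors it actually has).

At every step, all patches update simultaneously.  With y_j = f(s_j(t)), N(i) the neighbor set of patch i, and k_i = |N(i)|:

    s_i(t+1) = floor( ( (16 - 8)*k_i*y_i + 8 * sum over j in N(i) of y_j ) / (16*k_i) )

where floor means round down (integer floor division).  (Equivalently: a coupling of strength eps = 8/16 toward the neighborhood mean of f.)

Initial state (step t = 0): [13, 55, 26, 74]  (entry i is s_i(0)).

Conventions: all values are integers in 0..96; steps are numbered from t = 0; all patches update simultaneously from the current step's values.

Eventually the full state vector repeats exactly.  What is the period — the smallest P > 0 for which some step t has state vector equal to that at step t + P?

Answer: 3
Key observation: The state at step 21, [51, 73, 43, 65], reappears at step 24 — and no state repeats earlier — so the cycle the system enters has period 3.

Derivation:
t=0: [13, 55, 26, 74]
t=1: [37, 58, 29, 50]
t=2: [40, 37, 56, 53]
t=3: [70, 67, 86, 83]
t=4: [33, 30, 49, 46]
t=5: [56, 53, 72, 69]
t=6: [78, 75, 45, 42]
t=7: [49, 46, 64, 61]
t=8: [63, 60, 30, 27]
t=9: [19, 16, 34, 31]
t=10: [28, 25, 43, 40]
t=11: [46, 43, 61, 58]
t=12: [57, 54, 24, 21]
t=13: [31, 52, 22, 44]
t=14: [52, 73, 43, 65]
t=15: [69, 42, 61, 34]
t=16: [31, 53, 23, 45]
t=17: [53, 75, 45, 67]
t=18: [72, 46, 64, 38]
t=19: [38, 60, 30, 52]
t=20: [42, 40, 59, 56]
t=21: [51, 73, 43, 65]
t=22: [68, 42, 60, 34]
t=23: [30, 52, 22, 44]
t=24: [51, 73, 43, 65]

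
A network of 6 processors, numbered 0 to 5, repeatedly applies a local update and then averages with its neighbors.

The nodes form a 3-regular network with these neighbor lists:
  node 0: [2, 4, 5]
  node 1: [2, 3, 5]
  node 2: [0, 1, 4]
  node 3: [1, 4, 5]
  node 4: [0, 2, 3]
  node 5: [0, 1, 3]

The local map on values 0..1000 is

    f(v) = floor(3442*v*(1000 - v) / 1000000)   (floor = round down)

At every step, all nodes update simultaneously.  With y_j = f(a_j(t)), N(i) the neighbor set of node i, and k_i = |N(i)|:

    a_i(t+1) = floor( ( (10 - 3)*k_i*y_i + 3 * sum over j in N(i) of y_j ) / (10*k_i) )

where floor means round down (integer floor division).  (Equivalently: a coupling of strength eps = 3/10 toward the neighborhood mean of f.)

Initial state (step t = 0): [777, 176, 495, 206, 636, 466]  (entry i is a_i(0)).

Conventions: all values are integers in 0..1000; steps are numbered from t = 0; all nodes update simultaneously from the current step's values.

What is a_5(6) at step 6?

Answer: a_5(6) = 754

Derivation:
t=0: [777, 176, 495, 206, 636, 466]
t=1: [668, 577, 791, 608, 759, 764]
t=2: [715, 788, 621, 782, 655, 676]
t=3: [724, 617, 772, 620, 753, 713]
t=4: [675, 781, 637, 782, 658, 723]
t=5: [754, 618, 768, 615, 755, 675]
t=6: [647, 786, 637, 790, 651, 754]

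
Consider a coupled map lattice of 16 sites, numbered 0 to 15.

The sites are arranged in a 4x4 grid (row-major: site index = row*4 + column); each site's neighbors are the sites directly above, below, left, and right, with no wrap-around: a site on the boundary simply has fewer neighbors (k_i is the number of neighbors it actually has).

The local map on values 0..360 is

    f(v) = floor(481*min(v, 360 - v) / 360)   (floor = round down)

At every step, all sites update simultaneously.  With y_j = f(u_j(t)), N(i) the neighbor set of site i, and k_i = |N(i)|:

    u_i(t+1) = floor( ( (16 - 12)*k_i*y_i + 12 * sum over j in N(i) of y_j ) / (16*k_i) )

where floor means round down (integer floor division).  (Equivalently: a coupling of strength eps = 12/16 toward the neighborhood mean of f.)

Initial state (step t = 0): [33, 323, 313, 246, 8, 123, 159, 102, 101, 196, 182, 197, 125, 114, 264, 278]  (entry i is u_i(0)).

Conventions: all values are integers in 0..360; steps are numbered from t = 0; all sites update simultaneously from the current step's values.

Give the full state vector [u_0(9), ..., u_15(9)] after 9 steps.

Simulating step by step:
t=0: [33, 323, 313, 246, 8, 123, 159, 102, 101, 196, 182, 197, 125, 114, 264, 278]
t=1: [33, 79, 118, 112, 88, 132, 165, 179, 132, 183, 204, 174, 149, 166, 156, 156]
t=2: [94, 120, 157, 185, 128, 171, 201, 210, 182, 205, 220, 221, 198, 216, 211, 217]
t=3: [155, 180, 203, 211, 190, 197, 207, 207, 207, 210, 197, 190, 214, 203, 192, 191]
t=4: [226, 218, 213, 204, 213, 217, 209, 208, 206, 208, 214, 218, 203, 207, 218, 225]
t=5: [189, 188, 198, 201, 192, 195, 197, 200, 203, 199, 195, 191, 205, 201, 192, 186]
t=6: [226, 223, 218, 213, 220, 220, 217, 216, 213, 215, 220, 222, 209, 214, 222, 226]
t=7: [183, 184, 189, 191, 187, 188, 189, 190, 194, 191, 187, 185, 196, 193, 186, 182]
t=8: [233, 232, 229, 226, 229, 229, 228, 228, 224, 225, 229, 232, 221, 224, 230, 233]
t=9: [172, 172, 175, 176, 175, 175, 175, 175, 180, 178, 175, 172, 182, 179, 174, 171]

Answer: [172, 172, 175, 176, 175, 175, 175, 175, 180, 178, 175, 172, 182, 179, 174, 171]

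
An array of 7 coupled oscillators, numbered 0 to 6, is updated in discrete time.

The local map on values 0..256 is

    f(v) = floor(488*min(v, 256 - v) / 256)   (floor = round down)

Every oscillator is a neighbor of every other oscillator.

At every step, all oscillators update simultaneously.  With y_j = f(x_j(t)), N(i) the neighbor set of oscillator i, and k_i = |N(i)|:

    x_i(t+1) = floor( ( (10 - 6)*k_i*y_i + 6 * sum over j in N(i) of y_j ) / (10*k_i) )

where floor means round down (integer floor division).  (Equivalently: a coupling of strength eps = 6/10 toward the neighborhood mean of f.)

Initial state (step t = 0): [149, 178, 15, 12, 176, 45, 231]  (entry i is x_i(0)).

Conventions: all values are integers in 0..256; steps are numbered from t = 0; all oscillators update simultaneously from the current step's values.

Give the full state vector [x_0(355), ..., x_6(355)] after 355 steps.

Simulating step by step:
t=0: [149, 178, 15, 12, 176, 45, 231]
t=1: [129, 112, 76, 75, 114, 94, 82]
t=2: [201, 193, 172, 171, 194, 183, 176]
t=3: [126, 131, 143, 144, 130, 137, 141]
t=4: [231, 230, 223, 223, 231, 226, 224]
t=5: [52, 53, 57, 57, 52, 55, 56]
t=6: [102, 102, 104, 104, 102, 103, 104]
t=7: [195, 195, 196, 196, 195, 196, 196]
t=8: [115, 115, 114, 114, 115, 114, 114]
t=9: [218, 218, 217, 217, 218, 217, 217]
t=10: [72, 72, 73, 73, 72, 73, 73]
t=11: [137, 137, 138, 138, 137, 138, 138]
t=12: [225, 225, 224, 224, 225, 224, 224]
t=13: [59, 59, 60, 60, 59, 60, 60]
t=14: [112, 112, 113, 113, 112, 113, 113]
t=15: [213, 213, 214, 214, 213, 214, 214]
t=16: [80, 80, 80, 80, 80, 80, 80]
t=17: [152, 152, 152, 152, 152, 152, 152]
t=18: [198, 198, 198, 198, 198, 198, 198]
t=19: [110, 110, 110, 110, 110, 110, 110]
t=20: [209, 209, 209, 209, 209, 209, 209]
t=21: [89, 89, 89, 89, 89, 89, 89]
t=22: [169, 169, 169, 169, 169, 169, 169]
t=23: [165, 165, 165, 165, 165, 165, 165]
t=24: [173, 173, 173, 173, 173, 173, 173]
t=25: [158, 158, 158, 158, 158, 158, 158]
t=26: [186, 186, 186, 186, 186, 186, 186]
t=27: [133, 133, 133, 133, 133, 133, 133]
t=28: [234, 234, 234, 234, 234, 234, 234]
t=29: [41, 41, 41, 41, 41, 41, 41]
t=30: [78, 78, 78, 78, 78, 78, 78]
t=31: [148, 148, 148, 148, 148, 148, 148]
t=32: [205, 205, 205, 205, 205, 205, 205]
t=33: [97, 97, 97, 97, 97, 97, 97]
t=34: [184, 184, 184, 184, 184, 184, 184]
t=35: [137, 137, 137, 137, 137, 137, 137]
t=36: [226, 226, 226, 226, 226, 226, 226]
t=37: [57, 57, 57, 57, 57, 57, 57]
t=38: [108, 108, 108, 108, 108, 108, 108]
t=39: [205, 205, 205, 205, 205, 205, 205]

Answer: [97, 97, 97, 97, 97, 97, 97]
Key observation: The state at step 32, [205, 205, 205, 205, 205, 205, 205], reappears at step 39: the system is in a cycle of period 7 from step 32 on.  Therefore the state at step 355 equals the state at step 32 + ((355 - 32) mod 7) = 33, which is [97, 97, 97, 97, 97, 97, 97].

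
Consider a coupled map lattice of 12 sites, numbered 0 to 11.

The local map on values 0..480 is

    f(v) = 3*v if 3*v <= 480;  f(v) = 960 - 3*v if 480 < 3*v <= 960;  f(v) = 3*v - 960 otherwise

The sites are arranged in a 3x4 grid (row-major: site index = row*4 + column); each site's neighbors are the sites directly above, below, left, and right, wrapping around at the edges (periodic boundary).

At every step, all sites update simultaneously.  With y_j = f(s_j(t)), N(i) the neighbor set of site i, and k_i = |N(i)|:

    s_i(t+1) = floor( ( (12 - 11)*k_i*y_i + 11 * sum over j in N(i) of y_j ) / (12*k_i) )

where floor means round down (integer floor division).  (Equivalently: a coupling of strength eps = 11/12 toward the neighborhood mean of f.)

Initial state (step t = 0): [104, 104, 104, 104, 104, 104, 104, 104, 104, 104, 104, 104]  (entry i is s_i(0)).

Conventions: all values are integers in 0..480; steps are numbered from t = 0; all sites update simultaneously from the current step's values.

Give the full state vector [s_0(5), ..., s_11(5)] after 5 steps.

Answer: [312, 312, 312, 312, 312, 312, 312, 312, 312, 312, 312, 312]

Derivation:
t=0: [104, 104, 104, 104, 104, 104, 104, 104, 104, 104, 104, 104]
t=1: [312, 312, 312, 312, 312, 312, 312, 312, 312, 312, 312, 312]
t=2: [24, 24, 24, 24, 24, 24, 24, 24, 24, 24, 24, 24]
t=3: [72, 72, 72, 72, 72, 72, 72, 72, 72, 72, 72, 72]
t=4: [216, 216, 216, 216, 216, 216, 216, 216, 216, 216, 216, 216]
t=5: [312, 312, 312, 312, 312, 312, 312, 312, 312, 312, 312, 312]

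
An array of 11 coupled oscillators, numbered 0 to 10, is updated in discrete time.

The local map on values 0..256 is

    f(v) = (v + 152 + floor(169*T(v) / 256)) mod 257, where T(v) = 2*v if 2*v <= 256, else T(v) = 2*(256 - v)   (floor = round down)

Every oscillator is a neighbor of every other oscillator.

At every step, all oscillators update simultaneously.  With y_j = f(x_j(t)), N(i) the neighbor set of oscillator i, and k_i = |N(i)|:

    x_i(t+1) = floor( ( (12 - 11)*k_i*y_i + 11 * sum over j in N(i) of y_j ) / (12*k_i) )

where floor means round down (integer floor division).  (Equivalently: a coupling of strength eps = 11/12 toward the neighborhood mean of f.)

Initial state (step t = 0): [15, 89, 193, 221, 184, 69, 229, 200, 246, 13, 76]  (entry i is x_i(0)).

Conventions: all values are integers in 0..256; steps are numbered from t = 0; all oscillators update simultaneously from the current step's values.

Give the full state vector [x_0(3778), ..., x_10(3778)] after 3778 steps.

Answer: [176, 176, 176, 176, 176, 176, 176, 176, 176, 176, 176]
Key observation: The state at step 5, [176, 176, 176, 176, 176, 176, 176, 176, 176, 176, 176], reappears at step 6: the system is in a cycle of period 1 from step 5 on.  Therefore the state at step 3778 equals the state at step 5 + ((3778 - 5) mod 1) = 5, which is [176, 176, 176, 176, 176, 176, 176, 176, 176, 176, 176].

Derivation:
t=0: [15, 89, 193, 221, 184, 69, 229, 200, 246, 13, 76]
t=1: [143, 144, 143, 143, 143, 144, 143, 143, 143, 143, 144]
t=2: [186, 186, 186, 186, 186, 186, 186, 186, 186, 186, 186]
t=3: [173, 173, 173, 173, 173, 173, 173, 173, 173, 173, 173]
t=4: [177, 177, 177, 177, 177, 177, 177, 177, 177, 177, 177]
t=5: [176, 176, 176, 176, 176, 176, 176, 176, 176, 176, 176]
t=6: [176, 176, 176, 176, 176, 176, 176, 176, 176, 176, 176]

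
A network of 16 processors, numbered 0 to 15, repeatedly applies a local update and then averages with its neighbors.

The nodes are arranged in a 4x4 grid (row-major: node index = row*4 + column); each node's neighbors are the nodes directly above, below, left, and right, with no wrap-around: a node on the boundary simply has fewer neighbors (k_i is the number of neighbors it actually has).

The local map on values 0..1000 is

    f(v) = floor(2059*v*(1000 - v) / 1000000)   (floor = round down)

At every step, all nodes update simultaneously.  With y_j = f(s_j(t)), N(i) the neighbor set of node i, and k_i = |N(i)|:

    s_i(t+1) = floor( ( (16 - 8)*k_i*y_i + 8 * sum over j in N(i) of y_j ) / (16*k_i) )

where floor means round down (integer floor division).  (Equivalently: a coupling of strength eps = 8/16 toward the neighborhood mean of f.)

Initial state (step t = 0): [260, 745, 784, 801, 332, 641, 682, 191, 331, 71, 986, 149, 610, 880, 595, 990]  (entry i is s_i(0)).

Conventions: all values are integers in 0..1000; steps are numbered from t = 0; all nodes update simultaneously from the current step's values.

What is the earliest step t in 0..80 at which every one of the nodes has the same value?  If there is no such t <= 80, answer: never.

Simulating step by step:
t=0: [260, 745, 784, 801, 332, 641, 682, 191, 331, 71, 986, 149, 610, 880, 595, 990]  (not all equal)
t=1: [409, 398, 368, 330, 448, 415, 368, 331, 407, 214, 181, 191, 412, 295, 292, 199]  (not all equal)
t=2: [499, 492, 476, 460, 503, 477, 456, 436, 473, 389, 348, 340, 480, 425, 389, 349]  (not all equal)
t=3: [514, 513, 512, 510, 513, 509, 504, 500, 509, 494, 477, 471, 510, 500, 484, 471]  (not all equal)
t=4: [514, 514, 514, 514, 514, 514, 513, 513, 514, 513, 513, 513, 514, 514, 513, 513]  (not all equal)
t=5: [514, 514, 514, 514, 514, 514, 514, 514, 514, 514, 514, 514, 514, 514, 514, 514]  (all equal)

Answer: 5
Key observation: Synchronization is absorbing here: once all nodes are equal they stay equal, and step 5 is the first all-equal step.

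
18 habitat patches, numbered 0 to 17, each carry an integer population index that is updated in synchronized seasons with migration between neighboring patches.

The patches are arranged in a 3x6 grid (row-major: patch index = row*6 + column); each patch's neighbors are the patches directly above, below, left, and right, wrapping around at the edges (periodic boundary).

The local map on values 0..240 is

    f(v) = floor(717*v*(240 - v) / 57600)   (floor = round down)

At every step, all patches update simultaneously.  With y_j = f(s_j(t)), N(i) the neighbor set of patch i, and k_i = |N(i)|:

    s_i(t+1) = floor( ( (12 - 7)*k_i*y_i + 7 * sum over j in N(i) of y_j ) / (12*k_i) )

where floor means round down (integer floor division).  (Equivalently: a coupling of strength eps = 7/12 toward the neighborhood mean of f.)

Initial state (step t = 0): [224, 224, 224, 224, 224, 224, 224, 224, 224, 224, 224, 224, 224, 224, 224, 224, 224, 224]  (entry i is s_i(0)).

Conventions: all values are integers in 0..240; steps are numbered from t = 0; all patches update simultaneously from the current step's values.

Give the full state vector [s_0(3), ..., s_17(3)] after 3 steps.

Answer: [177, 177, 177, 177, 177, 177, 177, 177, 177, 177, 177, 177, 177, 177, 177, 177, 177, 177]

Derivation:
t=0: [224, 224, 224, 224, 224, 224, 224, 224, 224, 224, 224, 224, 224, 224, 224, 224, 224, 224]
t=1: [44, 44, 44, 44, 44, 44, 44, 44, 44, 44, 44, 44, 44, 44, 44, 44, 44, 44]
t=2: [107, 107, 107, 107, 107, 107, 107, 107, 107, 107, 107, 107, 107, 107, 107, 107, 107, 107]
t=3: [177, 177, 177, 177, 177, 177, 177, 177, 177, 177, 177, 177, 177, 177, 177, 177, 177, 177]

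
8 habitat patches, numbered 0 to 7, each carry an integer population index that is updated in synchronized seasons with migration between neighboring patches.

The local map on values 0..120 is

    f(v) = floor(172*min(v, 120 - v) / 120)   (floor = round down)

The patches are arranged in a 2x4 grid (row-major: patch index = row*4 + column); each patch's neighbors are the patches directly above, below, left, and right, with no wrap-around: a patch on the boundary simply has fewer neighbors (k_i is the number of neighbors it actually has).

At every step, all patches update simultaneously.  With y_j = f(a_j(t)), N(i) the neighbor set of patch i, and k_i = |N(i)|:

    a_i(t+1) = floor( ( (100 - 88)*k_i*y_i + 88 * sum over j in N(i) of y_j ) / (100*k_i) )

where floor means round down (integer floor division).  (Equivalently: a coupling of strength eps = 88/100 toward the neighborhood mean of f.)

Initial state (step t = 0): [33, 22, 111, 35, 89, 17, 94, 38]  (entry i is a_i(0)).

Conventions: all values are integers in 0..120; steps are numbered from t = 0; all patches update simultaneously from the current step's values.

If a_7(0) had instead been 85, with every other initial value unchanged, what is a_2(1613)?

Simulating step by step:
t=0: [33, 22, 111, 35, 89, 17, 94, 85]
t=1: [38, 28, 36, 33, 36, 35, 29, 44]
t=2: [46, 50, 43, 55, 51, 44, 53, 46]
t=3: [71, 63, 73, 64, 65, 71, 64, 75]
t=4: [78, 70, 78, 67, 70, 78, 68, 78]
t=5: [69, 61, 71, 61, 61, 70, 61, 72]
t=6: [82, 72, 82, 70, 73, 82, 71, 82]
t=7: [65, 55, 67, 56, 55, 66, 55, 68]
t=8: [78, 76, 78, 75, 77, 77, 75, 78]
t=9: [61, 60, 63, 60, 60, 62, 60, 63]
t=10: [85, 83, 85, 81, 83, 85, 82, 85]
t=11: [52, 50, 53, 50, 50, 52, 50, 53]
t=12: [71, 73, 71, 74, 73, 71, 74, 71]
t=13: [67, 69, 66, 69, 69, 66, 69, 65]
t=14: [73, 75, 73, 76, 75, 73, 76, 73]
t=15: [64, 66, 63, 66, 66, 64, 66, 63]
t=16: [77, 79, 77, 80, 79, 77, 80, 77]
t=17: [58, 60, 57, 60, 60, 58, 60, 57]
t=18: [85, 82, 85, 81, 83, 85, 82, 85]
t=19: [53, 50, 53, 50, 50, 53, 50, 53]
t=20: [71, 74, 71, 74, 74, 71, 74, 71]
t=21: [65, 69, 65, 69, 69, 65, 69, 65]
t=22: [73, 77, 73, 77, 77, 73, 77, 73]
t=23: [61, 66, 61, 66, 66, 61, 66, 61]
t=24: [77, 83, 77, 83, 83, 77, 83, 77]
t=25: [53, 60, 53, 60, 60, 53, 60, 53]
t=26: [84, 76, 84, 76, 76, 84, 76, 84]
t=27: [61, 52, 61, 52, 52, 61, 52, 61]
t=28: [75, 82, 75, 82, 82, 75, 82, 75]
t=29: [55, 62, 55, 62, 62, 55, 62, 55]
t=30: [82, 78, 82, 78, 78, 82, 78, 82]
t=31: [59, 54, 59, 54, 54, 59, 54, 59]
t=32: [77, 83, 77, 83, 83, 77, 83, 77]

Answer: a_2(1613) = 55
Key observation: The state at step 24, [77, 83, 77, 83, 83, 77, 83, 77], reappears at step 32: the system is in a cycle of period 8 from step 24 on.  Therefore the state at step 1613 equals the state at step 24 + ((1613 - 24) mod 8) = 29, which is [55, 62, 55, 62, 62, 55, 62, 55].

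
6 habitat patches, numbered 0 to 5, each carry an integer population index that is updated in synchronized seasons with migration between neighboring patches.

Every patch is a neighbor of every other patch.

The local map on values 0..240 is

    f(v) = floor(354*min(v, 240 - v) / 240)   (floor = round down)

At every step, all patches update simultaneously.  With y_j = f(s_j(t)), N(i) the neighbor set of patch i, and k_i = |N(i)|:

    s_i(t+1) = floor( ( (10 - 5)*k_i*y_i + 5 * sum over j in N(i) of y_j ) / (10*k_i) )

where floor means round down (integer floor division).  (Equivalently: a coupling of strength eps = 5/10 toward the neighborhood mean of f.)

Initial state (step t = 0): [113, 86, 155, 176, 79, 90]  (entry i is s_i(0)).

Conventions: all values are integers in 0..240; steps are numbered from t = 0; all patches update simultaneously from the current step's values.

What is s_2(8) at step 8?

Answer: s_2(8) = 163

Derivation:
t=0: [113, 86, 155, 176, 79, 90]
t=1: [142, 126, 125, 113, 122, 128]
t=2: [156, 165, 166, 165, 168, 164]
t=3: [116, 111, 110, 111, 109, 111]
t=4: [166, 163, 163, 163, 162, 163]
t=5: [111, 112, 112, 112, 113, 112]
t=6: [164, 164, 164, 164, 165, 164]
t=7: [111, 111, 111, 111, 111, 111]
t=8: [163, 163, 163, 163, 163, 163]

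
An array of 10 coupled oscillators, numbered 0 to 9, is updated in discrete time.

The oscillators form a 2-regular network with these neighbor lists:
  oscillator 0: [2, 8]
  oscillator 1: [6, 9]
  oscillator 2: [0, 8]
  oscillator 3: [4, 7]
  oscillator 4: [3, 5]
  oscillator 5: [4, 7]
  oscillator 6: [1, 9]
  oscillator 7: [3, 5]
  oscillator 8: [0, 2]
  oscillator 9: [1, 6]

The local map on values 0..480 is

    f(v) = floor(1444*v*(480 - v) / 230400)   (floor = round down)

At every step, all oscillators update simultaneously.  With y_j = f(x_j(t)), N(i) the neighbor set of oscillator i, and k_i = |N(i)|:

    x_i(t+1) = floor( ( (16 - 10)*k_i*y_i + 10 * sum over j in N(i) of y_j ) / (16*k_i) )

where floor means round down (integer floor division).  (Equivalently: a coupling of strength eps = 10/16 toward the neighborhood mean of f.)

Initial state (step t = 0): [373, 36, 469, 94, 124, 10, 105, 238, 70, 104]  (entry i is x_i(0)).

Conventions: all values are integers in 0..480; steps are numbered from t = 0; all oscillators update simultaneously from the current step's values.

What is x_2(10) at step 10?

Answer: x_2(10) = 313

Derivation:
t=0: [373, 36, 469, 94, 124, 10, 105, 238, 70, 104]
t=1: [159, 190, 146, 283, 183, 209, 200, 215, 155, 200]
t=2: [313, 348, 312, 348, 347, 350, 348, 353, 313, 348]
t=3: [327, 287, 327, 285, 287, 284, 287, 283, 327, 287]
t=4: [313, 347, 313, 348, 347, 348, 347, 348, 313, 347]
t=5: [327, 289, 327, 287, 287, 287, 289, 287, 327, 289]
t=6: [313, 345, 313, 347, 347, 347, 345, 347, 313, 345]
t=7: [327, 291, 327, 289, 289, 289, 291, 289, 327, 291]
t=8: [313, 344, 313, 345, 345, 345, 344, 345, 313, 344]
t=9: [327, 293, 327, 291, 291, 291, 293, 291, 327, 293]
t=10: [313, 343, 313, 344, 344, 344, 343, 344, 313, 343]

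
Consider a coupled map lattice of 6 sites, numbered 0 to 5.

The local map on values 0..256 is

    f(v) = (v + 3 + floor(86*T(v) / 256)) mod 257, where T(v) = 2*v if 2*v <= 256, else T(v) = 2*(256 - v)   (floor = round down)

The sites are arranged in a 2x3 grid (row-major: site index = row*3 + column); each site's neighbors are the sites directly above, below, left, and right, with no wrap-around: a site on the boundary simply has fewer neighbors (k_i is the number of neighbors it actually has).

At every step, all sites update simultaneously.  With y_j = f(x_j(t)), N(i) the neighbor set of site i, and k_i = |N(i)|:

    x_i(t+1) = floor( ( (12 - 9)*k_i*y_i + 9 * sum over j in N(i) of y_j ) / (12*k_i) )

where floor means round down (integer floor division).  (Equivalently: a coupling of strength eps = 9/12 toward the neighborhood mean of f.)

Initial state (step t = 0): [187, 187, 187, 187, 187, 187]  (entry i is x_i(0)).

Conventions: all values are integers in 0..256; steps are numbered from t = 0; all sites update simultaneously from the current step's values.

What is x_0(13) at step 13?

Answer: x_0(13) = 256

Derivation:
t=0: [187, 187, 187, 187, 187, 187]
t=1: [236, 236, 236, 236, 236, 236]
t=2: [252, 252, 252, 252, 252, 252]
t=3: [0, 0, 0, 0, 0, 0]
t=4: [3, 3, 3, 3, 3, 3]
t=5: [8, 8, 8, 8, 8, 8]
t=6: [16, 16, 16, 16, 16, 16]
t=7: [29, 29, 29, 29, 29, 29]
t=8: [51, 51, 51, 51, 51, 51]
t=9: [88, 88, 88, 88, 88, 88]
t=10: [150, 150, 150, 150, 150, 150]
t=11: [224, 224, 224, 224, 224, 224]
t=12: [248, 248, 248, 248, 248, 248]
t=13: [256, 256, 256, 256, 256, 256]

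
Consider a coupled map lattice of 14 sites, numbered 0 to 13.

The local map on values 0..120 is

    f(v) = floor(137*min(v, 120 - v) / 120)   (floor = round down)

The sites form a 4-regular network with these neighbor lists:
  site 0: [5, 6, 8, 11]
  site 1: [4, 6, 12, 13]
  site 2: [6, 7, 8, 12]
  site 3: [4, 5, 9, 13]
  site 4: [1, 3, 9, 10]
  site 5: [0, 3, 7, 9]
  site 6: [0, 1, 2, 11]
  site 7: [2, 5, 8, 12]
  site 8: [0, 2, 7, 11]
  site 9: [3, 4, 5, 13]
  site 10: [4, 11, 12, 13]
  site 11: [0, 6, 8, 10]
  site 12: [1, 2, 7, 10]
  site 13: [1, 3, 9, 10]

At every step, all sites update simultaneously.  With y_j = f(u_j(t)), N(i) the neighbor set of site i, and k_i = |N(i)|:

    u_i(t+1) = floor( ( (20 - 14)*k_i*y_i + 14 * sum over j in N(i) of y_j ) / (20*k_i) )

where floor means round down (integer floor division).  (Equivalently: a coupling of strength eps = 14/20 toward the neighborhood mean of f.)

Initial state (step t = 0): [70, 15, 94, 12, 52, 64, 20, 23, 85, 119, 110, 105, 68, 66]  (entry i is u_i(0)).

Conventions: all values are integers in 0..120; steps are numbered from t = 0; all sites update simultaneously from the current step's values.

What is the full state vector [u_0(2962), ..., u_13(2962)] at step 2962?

Answer: [59, 60, 59, 60, 60, 60, 59, 59, 59, 60, 60, 59, 59, 60]
Key observation: The state at step 11, [67, 67, 67, 68, 68, 67, 67, 67, 67, 68, 67, 67, 67, 68], reappears at step 15: the system is in a cycle of period 4 from step 11 on.  Therefore the state at step 2962 equals the state at step 11 + ((2962 - 11) mod 4) = 14, which is [59, 60, 59, 60, 60, 60, 59, 59, 59, 60, 60, 59, 59, 60].

Derivation:
t=0: [70, 15, 94, 12, 52, 64, 20, 23, 85, 119, 110, 105, 68, 66]
t=1: [41, 40, 34, 36, 25, 35, 27, 41, 34, 34, 37, 27, 32, 25]
t=2: [37, 34, 37, 35, 37, 41, 36, 40, 39, 35, 33, 36, 40, 37]
t=3: [42, 41, 43, 41, 39, 42, 40, 44, 42, 41, 40, 41, 41, 39]
t=4: [46, 45, 47, 45, 45, 47, 46, 48, 47, 45, 45, 46, 47, 45]
t=5: [52, 51, 53, 51, 51, 52, 52, 53, 52, 51, 51, 52, 52, 51]
t=6: [59, 58, 59, 58, 58, 58, 59, 59, 59, 58, 58, 58, 59, 58]
t=7: [66, 66, 67, 66, 66, 66, 66, 66, 66, 66, 66, 66, 66, 66]
t=8: [61, 61, 60, 61, 61, 61, 60, 60, 60, 61, 61, 61, 60, 61]
t=9: [67, 67, 68, 67, 67, 67, 67, 67, 67, 67, 67, 67, 67, 67]
t=10: [60, 60, 59, 60, 60, 60, 59, 59, 59, 60, 60, 60, 59, 60]
t=11: [67, 67, 67, 68, 68, 67, 67, 67, 67, 68, 67, 67, 67, 68]
t=12: [60, 59, 60, 59, 59, 59, 60, 60, 60, 59, 59, 60, 60, 59]
t=13: [67, 67, 68, 67, 67, 67, 67, 67, 68, 67, 67, 67, 67, 67]
t=14: [59, 60, 59, 60, 60, 60, 59, 59, 59, 60, 60, 59, 59, 60]
t=15: [67, 67, 67, 68, 68, 67, 67, 67, 67, 68, 67, 67, 67, 68]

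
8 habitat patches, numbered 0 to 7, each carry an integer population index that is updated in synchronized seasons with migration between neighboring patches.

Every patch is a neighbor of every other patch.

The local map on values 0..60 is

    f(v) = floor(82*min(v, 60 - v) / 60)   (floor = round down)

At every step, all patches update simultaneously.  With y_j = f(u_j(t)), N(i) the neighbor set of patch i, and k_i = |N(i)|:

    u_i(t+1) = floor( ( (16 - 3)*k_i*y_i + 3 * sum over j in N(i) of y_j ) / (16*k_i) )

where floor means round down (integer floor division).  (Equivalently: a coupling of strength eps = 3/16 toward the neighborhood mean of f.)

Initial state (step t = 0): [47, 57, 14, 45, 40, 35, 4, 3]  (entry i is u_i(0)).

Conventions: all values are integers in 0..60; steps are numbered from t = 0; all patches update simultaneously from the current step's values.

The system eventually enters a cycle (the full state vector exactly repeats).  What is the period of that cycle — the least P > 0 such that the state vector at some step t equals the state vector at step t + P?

Answer: 2
Key observation: The state at step 26, [34, 34, 34, 34, 34, 34, 34, 34], reappears at step 28 — and no state repeats earlier — so the cycle the system enters has period 2.

Derivation:
t=0: [47, 57, 14, 45, 40, 35, 4, 3]
t=1: [16, 6, 18, 19, 24, 30, 7, 6]
t=2: [21, 10, 23, 24, 29, 36, 11, 10]
t=3: [27, 15, 29, 30, 36, 30, 17, 15]
t=4: [35, 22, 37, 38, 31, 38, 24, 22]
t=5: [33, 30, 31, 30, 37, 30, 32, 30]
t=6: [36, 40, 38, 40, 32, 40, 38, 40]
t=7: [31, 27, 29, 27, 36, 27, 29, 27]
t=8: [38, 36, 38, 36, 32, 36, 38, 36]
t=9: [30, 32, 30, 32, 36, 32, 30, 32]
t=10: [40, 38, 40, 38, 33, 38, 40, 38]
t=11: [27, 29, 27, 29, 34, 29, 27, 29]
t=12: [36, 38, 36, 38, 35, 38, 36, 38]
t=13: [31, 30, 31, 30, 33, 30, 31, 30]
t=14: [39, 40, 39, 40, 36, 40, 39, 40]
t=15: [28, 27, 28, 27, 31, 27, 28, 27]
t=16: [37, 36, 37, 36, 38, 36, 37, 36]
t=17: [31, 31, 31, 31, 30, 31, 31, 31]
t=18: [39, 39, 39, 39, 40, 39, 39, 39]
t=19: [27, 27, 27, 27, 27, 27, 27, 27]
t=20: [36, 36, 36, 36, 36, 36, 36, 36]
t=21: [32, 32, 32, 32, 32, 32, 32, 32]
t=22: [38, 38, 38, 38, 38, 38, 38, 38]
t=23: [30, 30, 30, 30, 30, 30, 30, 30]
t=24: [41, 41, 41, 41, 41, 41, 41, 41]
t=25: [25, 25, 25, 25, 25, 25, 25, 25]
t=26: [34, 34, 34, 34, 34, 34, 34, 34]
t=27: [35, 35, 35, 35, 35, 35, 35, 35]
t=28: [34, 34, 34, 34, 34, 34, 34, 34]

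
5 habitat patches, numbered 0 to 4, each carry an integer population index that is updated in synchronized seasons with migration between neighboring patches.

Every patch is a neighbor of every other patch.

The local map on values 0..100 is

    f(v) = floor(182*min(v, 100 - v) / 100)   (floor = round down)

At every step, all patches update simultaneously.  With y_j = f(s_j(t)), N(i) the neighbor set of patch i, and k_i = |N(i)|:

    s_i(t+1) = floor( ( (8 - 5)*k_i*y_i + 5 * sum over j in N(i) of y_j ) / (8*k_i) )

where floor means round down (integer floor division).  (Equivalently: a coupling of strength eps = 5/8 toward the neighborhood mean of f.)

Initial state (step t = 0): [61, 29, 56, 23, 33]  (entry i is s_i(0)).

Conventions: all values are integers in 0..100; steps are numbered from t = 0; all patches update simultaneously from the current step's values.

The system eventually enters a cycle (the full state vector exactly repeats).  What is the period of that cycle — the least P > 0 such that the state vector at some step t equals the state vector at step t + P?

Answer: 10
Key observation: The state at step 6, [32, 32, 33, 33, 32], reappears at step 16 — and no state repeats earlier — so the cycle the system enters has period 10.

Derivation:
t=0: [61, 29, 56, 23, 33]
t=1: [62, 58, 64, 56, 60]
t=2: [71, 73, 70, 74, 72]
t=3: [50, 50, 51, 49, 50]
t=4: [90, 90, 89, 89, 90]
t=5: [18, 18, 19, 19, 18]
t=6: [32, 32, 33, 33, 32]
t=7: [58, 58, 59, 59, 58]
t=8: [75, 75, 74, 74, 75]
t=9: [45, 45, 46, 46, 45]
t=10: [81, 81, 82, 82, 81]
t=11: [33, 33, 32, 32, 33]
t=12: [59, 59, 58, 58, 59]
t=13: [74, 74, 75, 75, 74]
t=14: [46, 46, 45, 45, 46]
t=15: [82, 82, 81, 81, 82]
t=16: [32, 32, 33, 33, 32]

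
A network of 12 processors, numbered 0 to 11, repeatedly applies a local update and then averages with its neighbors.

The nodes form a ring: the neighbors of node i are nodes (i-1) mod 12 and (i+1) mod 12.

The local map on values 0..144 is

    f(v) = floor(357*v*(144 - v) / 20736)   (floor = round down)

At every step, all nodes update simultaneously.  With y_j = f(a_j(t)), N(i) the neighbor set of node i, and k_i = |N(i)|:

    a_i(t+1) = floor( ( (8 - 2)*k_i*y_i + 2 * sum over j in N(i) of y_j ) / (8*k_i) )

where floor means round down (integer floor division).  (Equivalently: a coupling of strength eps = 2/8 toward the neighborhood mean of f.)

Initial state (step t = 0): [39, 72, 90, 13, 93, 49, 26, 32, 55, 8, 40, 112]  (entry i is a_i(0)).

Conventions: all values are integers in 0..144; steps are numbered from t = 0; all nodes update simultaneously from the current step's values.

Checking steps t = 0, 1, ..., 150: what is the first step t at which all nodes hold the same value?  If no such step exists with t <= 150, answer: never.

Answer: never
Key observation: The state at step 4 reappears at step 6 — the system is in a cycle of period 2 from step 4 on.  No step 0..6 is synchronized, and the cycle repeats forever, so no step up to 150 (or ever) has all nodes equal.

Derivation:
t=0: [39, 72, 90, 13, 93, 49, 26, 32, 55, 8, 40, 112]  (not all equal)
t=1: [71, 85, 77, 42, 74, 76, 56, 62, 72, 32, 63, 63]  (not all equal)
t=2: [88, 86, 85, 76, 86, 87, 84, 86, 85, 67, 83, 87]  (not all equal)
t=3: [84, 85, 86, 87, 85, 85, 85, 85, 86, 87, 86, 85]  (not all equal)
t=4: [86, 85, 85, 85, 85, 86, 86, 85, 85, 85, 85, 85]  (not all equal)
t=5: [85, 85, 86, 86, 85, 85, 85, 85, 86, 86, 86, 85]  (not all equal)
t=6: [86, 85, 85, 85, 85, 86, 86, 85, 85, 85, 85, 85]  (not all equal)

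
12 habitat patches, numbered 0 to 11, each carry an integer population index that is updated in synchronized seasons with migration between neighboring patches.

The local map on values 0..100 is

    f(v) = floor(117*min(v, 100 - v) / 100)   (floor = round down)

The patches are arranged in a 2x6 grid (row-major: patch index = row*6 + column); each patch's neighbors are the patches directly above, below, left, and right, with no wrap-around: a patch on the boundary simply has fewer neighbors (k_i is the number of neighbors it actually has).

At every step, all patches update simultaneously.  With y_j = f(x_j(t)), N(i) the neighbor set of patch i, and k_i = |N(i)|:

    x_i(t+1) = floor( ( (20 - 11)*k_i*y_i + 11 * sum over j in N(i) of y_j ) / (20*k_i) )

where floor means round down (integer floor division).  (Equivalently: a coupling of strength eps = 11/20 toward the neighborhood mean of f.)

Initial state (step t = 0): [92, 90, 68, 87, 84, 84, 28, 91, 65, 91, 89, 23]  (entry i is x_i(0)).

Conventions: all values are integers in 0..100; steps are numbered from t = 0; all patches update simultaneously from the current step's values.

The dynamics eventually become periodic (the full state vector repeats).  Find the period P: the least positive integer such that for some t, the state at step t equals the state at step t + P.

Answer: 4
Key observation: The state at step 19, [57, 57, 55, 53, 51, 50, 57, 57, 55, 53, 51, 50], reappears at step 23 — and no state repeats earlier — so the cycle the system enters has period 4.

Derivation:
t=0: [92, 90, 68, 87, 84, 84, 28, 91, 65, 91, 89, 23]
t=1: [15, 15, 28, 18, 16, 20, 19, 19, 28, 16, 15, 19]
t=2: [18, 20, 27, 21, 19, 21, 20, 22, 27, 20, 18, 20]
t=3: [22, 24, 28, 24, 22, 23, 23, 25, 28, 24, 21, 22]
t=4: [26, 28, 30, 28, 25, 25, 26, 28, 30, 28, 25, 25]
t=5: [30, 32, 33, 32, 29, 29, 30, 32, 33, 32, 29, 29]
t=6: [35, 36, 37, 36, 33, 33, 35, 36, 37, 36, 33, 33]
t=7: [40, 41, 42, 41, 38, 38, 40, 41, 42, 41, 38, 38]
t=8: [46, 47, 48, 46, 44, 44, 46, 47, 48, 46, 44, 44]
t=9: [53, 54, 55, 53, 51, 51, 53, 54, 55, 53, 51, 51]
t=10: [53, 53, 52, 54, 56, 57, 53, 53, 52, 54, 56, 57]
t=11: [54, 54, 55, 53, 51, 50, 54, 54, 55, 53, 51, 50]
t=12: [53, 52, 52, 54, 56, 57, 53, 52, 52, 54, 56, 57]
t=13: [54, 55, 55, 53, 51, 50, 54, 55, 55, 53, 51, 50]
t=14: [52, 52, 52, 54, 56, 57, 52, 52, 52, 54, 56, 57]
t=15: [56, 56, 55, 53, 51, 50, 56, 56, 55, 53, 51, 50]
t=16: [51, 51, 52, 54, 56, 57, 51, 51, 52, 54, 56, 57]
t=17: [57, 56, 55, 53, 51, 50, 57, 56, 55, 53, 51, 50]
t=18: [50, 51, 52, 54, 56, 57, 50, 51, 52, 54, 56, 57]
t=19: [57, 57, 55, 53, 51, 50, 57, 57, 55, 53, 51, 50]
t=20: [50, 50, 52, 54, 56, 57, 50, 50, 52, 54, 56, 57]
t=21: [58, 57, 55, 53, 51, 50, 58, 57, 55, 53, 51, 50]
t=22: [49, 50, 52, 54, 56, 57, 49, 50, 52, 54, 56, 57]
t=23: [57, 57, 55, 53, 51, 50, 57, 57, 55, 53, 51, 50]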